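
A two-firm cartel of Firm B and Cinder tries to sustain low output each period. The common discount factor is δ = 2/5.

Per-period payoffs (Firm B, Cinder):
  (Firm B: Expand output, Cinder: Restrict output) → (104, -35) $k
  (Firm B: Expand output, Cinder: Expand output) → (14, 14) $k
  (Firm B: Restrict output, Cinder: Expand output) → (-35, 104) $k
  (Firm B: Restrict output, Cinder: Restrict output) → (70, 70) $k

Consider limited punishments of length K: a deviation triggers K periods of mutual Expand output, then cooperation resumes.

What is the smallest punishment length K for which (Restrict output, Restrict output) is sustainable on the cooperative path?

3

Need Σ_{k=1}^{K} δ^k ≥ (104−70)/(70−14) = 0.6071 at δ = 2/5.
At K = 2 the sum is 0.5600 < 0.6071; at K = 3 it is 0.6240 ≥ 0.6071.
So the minimum punishment length is K = 3.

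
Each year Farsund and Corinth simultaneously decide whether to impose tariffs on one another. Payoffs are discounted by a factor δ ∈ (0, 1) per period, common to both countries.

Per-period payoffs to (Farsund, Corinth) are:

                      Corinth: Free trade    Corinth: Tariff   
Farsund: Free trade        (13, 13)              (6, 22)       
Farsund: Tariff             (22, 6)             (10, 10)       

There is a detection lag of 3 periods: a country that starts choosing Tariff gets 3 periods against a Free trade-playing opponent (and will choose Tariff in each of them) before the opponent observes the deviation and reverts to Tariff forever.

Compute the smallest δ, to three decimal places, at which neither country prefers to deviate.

A deviator earns 22 for 3 periods, then 10 forever; cooperating earns 13 forever. Multiplying the IC by (1−δ):
13 ≥ 22(1−δ^3) + 10δ^3, so 12·δ^3 ≥ 9 and δ^3 ≥ 3/4.
δ ≥ (3/4)^(1/3) ≈ 0.909.

0.909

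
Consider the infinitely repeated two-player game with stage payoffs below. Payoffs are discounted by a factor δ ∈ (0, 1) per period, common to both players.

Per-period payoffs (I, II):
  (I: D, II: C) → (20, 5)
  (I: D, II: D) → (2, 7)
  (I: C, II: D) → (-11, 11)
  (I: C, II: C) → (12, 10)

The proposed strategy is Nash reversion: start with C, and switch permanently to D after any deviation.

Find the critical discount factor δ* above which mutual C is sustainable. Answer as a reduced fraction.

4/9

I's threshold: (20−12)/(20−2) = 4/9.
II's threshold: (11−10)/(11−7) = 1/4.
4/9 > 1/4, so I binds and δ* = 4/9.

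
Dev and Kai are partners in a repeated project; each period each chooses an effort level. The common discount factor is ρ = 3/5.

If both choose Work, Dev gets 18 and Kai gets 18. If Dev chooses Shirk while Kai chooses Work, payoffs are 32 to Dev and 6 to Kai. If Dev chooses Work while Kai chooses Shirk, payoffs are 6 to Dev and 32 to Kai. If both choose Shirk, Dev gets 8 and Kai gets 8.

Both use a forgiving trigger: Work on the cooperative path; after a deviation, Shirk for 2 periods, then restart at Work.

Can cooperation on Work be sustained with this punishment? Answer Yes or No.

A one-shot deviation gives 32 now, then 8 for 2 periods, then back to 18.
Gain from deviating: (32−18) today; loss: (18−8) in each of the next 2 periods.
No-deviation condition: (18−8)(ρ+…+ρ^2) ≥ 32−18, i.e. ρ+…+ρ^2 ≥ 7/5.
At ρ = 3/5: ρ+…+ρ^2 = 0.9600 < 1.4000.
So cooperation is not sustainable.

No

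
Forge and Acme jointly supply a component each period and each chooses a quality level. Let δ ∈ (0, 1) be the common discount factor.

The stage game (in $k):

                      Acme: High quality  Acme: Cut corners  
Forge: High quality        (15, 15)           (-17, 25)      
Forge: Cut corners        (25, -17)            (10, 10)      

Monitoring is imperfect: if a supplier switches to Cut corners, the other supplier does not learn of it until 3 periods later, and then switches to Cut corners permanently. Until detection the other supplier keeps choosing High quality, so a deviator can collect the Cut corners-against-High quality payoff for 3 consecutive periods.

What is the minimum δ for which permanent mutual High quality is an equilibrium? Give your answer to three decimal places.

Deviating for the 3 undetected periods gains 25−15 = 10 per period over cooperation, then loses 15−10 = 5 per period forever once punishment starts.
Gain: 10(1 + δ + … + δ^2); loss: 5·δ^3/(1−δ).
No profitable deviation ⇔ 10(1−δ^3) ≤ 5·δ^3, i.e. δ^3 ≥ 10/(10+5) = 2/3.
Hence δ ≥ (2/3)^(1/3) ≈ 0.874.

0.874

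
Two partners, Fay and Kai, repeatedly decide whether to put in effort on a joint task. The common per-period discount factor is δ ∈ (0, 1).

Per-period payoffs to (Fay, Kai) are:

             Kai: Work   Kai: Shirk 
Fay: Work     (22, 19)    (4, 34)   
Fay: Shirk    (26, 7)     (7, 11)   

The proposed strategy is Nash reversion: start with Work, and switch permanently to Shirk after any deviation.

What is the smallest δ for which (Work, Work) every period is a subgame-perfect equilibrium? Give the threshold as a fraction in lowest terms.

15/23

Fay's threshold: (26−22)/(26−7) = 4/19.
Kai's threshold: (34−19)/(34−11) = 15/23.
4/19 < 15/23, so Kai binds and δ* = 15/23.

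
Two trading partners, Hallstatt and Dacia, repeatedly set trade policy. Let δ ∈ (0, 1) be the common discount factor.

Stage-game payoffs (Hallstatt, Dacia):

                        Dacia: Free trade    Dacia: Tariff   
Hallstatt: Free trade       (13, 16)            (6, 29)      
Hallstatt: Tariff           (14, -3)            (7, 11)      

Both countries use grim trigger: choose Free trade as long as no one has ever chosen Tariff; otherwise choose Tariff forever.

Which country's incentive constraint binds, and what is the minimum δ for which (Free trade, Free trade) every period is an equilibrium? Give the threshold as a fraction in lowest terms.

Dacia; δ ≥ 13/18

For Hallstatt: deviation gain 14−13 = 1, per-period punishment loss 13−7 = 6. IC gives δ ≥ 1/7.
For Dacia: gain 13, loss 5 per period, so δ ≥ 13/18.
The tighter constraint is Dacia's, so cooperation needs δ ≥ 13/18.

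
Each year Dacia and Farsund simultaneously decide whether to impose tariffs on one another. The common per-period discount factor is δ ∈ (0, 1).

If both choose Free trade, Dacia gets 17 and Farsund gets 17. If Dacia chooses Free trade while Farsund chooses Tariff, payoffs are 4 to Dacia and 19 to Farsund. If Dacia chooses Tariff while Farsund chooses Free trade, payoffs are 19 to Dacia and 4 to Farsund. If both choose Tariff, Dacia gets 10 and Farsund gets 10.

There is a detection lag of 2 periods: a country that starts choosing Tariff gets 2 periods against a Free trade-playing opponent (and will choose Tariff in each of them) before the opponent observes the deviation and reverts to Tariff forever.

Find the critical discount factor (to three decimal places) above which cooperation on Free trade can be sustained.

A deviator earns 19 for 2 periods, then 10 forever; cooperating earns 17 forever. Multiplying the IC by (1−δ):
17 ≥ 19(1−δ^2) + 10δ^2, so 9·δ^2 ≥ 2 and δ^2 ≥ 2/9.
δ ≥ (2/9)^(1/2) ≈ 0.471.

0.471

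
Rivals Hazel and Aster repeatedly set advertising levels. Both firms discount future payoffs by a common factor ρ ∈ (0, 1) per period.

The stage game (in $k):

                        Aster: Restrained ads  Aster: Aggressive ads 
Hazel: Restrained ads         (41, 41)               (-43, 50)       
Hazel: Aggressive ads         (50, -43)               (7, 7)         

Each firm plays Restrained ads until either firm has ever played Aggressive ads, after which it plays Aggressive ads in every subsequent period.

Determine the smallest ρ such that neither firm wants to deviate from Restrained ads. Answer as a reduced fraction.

9/43

41/(1−ρ) ≥ 50 + 7ρ/(1−ρ)
41 ≥ 50 − 43ρ
ρ ≥ 9/43.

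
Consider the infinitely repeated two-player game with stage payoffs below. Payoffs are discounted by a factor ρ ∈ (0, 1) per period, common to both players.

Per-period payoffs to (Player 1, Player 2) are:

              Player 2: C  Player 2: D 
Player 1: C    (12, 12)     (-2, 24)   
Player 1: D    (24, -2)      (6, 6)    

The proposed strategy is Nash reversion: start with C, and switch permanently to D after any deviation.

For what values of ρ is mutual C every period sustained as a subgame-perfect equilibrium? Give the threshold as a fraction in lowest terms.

2/3

12/(1−ρ) ≥ 24 + 6ρ/(1−ρ)
12 ≥ 24 − 18ρ
ρ ≥ 12/18 = 2/3.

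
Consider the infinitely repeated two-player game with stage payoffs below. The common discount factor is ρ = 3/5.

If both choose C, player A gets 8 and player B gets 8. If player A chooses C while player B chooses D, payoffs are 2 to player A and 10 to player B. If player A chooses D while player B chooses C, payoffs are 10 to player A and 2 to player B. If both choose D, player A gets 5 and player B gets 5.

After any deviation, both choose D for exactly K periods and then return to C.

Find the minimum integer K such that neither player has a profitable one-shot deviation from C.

2

No profitable deviation requires (8−5)(ρ+…+ρ^K) ≥ 10−8, i.e. ρ+…+ρ^K ≥ 2/3 ≈ 0.6667.
With ρ = 3/5, the partial sums are K=1: 0.6000, K=2: 0.9600.
K = 2 is the first length at which the sum reaches 0.6667.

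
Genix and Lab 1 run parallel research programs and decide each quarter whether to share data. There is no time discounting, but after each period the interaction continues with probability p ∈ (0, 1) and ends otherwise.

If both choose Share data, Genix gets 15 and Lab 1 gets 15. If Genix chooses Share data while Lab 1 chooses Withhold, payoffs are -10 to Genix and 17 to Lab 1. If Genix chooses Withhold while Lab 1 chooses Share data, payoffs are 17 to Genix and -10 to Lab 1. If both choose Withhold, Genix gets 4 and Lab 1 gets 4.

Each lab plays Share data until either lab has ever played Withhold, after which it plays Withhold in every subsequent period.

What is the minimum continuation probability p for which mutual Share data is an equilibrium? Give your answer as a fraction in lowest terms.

Expected cooperation value is 15 + p·15 + p²·15 + … = 15/(1−p); deviation gives 17 + p·4/(1−p).
15 ≥ 17(1−p) + 4p ⇒ 13p ≥ 2 ⇒ p ≥ 2/13.

2/13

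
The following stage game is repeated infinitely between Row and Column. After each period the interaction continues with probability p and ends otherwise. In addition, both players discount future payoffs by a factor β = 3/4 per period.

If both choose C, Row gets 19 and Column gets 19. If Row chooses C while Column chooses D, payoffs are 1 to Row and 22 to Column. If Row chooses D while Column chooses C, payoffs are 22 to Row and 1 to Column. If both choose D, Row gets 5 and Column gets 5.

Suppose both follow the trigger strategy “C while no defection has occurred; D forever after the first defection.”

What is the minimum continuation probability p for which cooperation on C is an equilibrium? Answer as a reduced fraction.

Expected continuation weight on next period's payoff is β·p = 3/4·p, which plays the role of the discount factor.
Cooperation requires 3/4·p ≥ (22−19)/(22−5) = 3/17, hence p ≥ 4/17.

4/17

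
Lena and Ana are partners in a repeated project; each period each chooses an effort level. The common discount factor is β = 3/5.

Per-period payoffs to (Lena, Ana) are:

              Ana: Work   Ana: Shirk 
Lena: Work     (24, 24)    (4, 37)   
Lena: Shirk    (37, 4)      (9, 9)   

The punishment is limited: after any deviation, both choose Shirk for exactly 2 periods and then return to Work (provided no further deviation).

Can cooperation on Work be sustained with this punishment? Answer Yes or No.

Yes

A one-shot deviation gives 37 now, then 9 for 2 periods, then back to 24.
Gain from deviating: (37−24) today; loss: (24−9) in each of the next 2 periods.
No-deviation condition: (24−9)(β+…+β^2) ≥ 37−24, i.e. β+…+β^2 ≥ 13/15.
At β = 3/5: β+…+β^2 = 0.9600 ≥ 0.8667.
So cooperation is sustainable.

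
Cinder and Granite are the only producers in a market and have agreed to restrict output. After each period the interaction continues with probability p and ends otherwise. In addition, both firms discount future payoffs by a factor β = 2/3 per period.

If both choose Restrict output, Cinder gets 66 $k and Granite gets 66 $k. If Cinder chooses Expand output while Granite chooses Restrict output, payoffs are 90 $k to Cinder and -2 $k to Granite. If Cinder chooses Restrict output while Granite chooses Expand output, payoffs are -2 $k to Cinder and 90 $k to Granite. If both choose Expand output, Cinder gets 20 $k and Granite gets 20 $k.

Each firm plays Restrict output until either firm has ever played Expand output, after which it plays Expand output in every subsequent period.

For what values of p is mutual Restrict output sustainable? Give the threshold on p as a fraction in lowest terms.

With continuation probability p and discount β, the effective per-period discount factor is βp.
Grim-trigger IC: βp ≥ (90−66)/(90−20) = 12/35.
So p ≥ (12/35)/(2/3) = 18/35.

18/35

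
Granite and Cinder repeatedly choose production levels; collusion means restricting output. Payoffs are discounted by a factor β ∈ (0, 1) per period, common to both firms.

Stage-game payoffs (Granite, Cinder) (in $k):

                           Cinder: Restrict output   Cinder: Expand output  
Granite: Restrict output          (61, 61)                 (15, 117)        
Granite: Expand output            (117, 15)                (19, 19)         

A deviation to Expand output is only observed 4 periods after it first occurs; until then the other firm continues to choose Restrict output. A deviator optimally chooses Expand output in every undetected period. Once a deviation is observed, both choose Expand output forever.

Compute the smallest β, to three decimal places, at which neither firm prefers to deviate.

0.869

Deviating for the 4 undetected periods gains 117−61 = 56 per period over cooperation, then loses 61−19 = 42 per period forever once punishment starts.
Gain: 56(1 + β + … + β^3); loss: 42·β^4/(1−β).
No profitable deviation ⇔ 56(1−β^4) ≤ 42·β^4, i.e. β^4 ≥ 56/(56+42) = 4/7.
Hence β ≥ (4/7)^(1/4) ≈ 0.869.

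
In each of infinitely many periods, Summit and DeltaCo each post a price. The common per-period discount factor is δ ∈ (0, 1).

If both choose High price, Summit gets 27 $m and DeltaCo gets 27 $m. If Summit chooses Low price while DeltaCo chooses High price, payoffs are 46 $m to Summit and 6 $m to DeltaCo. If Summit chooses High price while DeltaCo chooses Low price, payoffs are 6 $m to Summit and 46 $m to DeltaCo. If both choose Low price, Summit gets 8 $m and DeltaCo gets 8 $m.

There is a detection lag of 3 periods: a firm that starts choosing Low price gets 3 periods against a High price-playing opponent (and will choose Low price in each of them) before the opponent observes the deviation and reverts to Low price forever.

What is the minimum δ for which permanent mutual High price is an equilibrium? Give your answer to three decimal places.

0.794

A deviator earns 46 for 3 periods, then 8 forever; cooperating earns 27 forever. Multiplying the IC by (1−δ):
27 ≥ 46(1−δ^3) + 8δ^3, so 38·δ^3 ≥ 19 and δ^3 ≥ 1/2.
δ ≥ (1/2)^(1/3) ≈ 0.794.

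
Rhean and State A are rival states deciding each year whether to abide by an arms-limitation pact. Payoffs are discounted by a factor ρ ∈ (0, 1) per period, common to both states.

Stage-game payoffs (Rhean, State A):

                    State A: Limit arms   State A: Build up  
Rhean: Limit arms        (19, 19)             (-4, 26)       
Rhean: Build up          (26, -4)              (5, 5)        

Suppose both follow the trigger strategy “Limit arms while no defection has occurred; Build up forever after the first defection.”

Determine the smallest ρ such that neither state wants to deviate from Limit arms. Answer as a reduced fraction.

1/3

19/(1−ρ) ≥ 26 + 5ρ/(1−ρ)
19 ≥ 26 − 21ρ
ρ ≥ 7/21 = 1/3.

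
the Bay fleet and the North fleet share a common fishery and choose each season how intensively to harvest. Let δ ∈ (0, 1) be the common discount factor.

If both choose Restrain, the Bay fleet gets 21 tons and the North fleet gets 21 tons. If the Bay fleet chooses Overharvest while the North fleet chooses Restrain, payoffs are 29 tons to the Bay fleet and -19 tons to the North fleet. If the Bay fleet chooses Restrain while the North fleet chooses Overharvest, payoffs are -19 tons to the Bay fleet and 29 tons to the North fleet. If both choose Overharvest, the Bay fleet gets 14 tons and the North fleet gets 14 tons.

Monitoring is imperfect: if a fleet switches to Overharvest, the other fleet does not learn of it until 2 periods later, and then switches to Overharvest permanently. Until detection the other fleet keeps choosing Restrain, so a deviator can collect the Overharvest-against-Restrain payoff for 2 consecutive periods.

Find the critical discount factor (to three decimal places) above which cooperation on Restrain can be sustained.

A deviator earns 29 for 2 periods, then 14 forever; cooperating earns 21 forever. Multiplying the IC by (1−δ):
21 ≥ 29(1−δ^2) + 14δ^2, so 15·δ^2 ≥ 8 and δ^2 ≥ 8/15.
δ ≥ (8/15)^(1/2) ≈ 0.730.

0.730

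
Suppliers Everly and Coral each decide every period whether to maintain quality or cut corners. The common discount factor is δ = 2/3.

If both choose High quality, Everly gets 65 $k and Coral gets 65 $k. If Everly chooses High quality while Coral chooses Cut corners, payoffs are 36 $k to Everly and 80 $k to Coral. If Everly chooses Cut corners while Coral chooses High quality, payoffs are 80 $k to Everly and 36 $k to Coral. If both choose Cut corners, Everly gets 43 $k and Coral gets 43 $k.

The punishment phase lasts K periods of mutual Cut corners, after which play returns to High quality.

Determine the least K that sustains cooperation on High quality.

IC: δ(1−δ^K)/(1−δ) ≥ (80−65)/(65−43) = 15/22.
With δ = 2/3: need 1 − δ^K ≥ 15/22·(1−2/3)/(2/3), i.e. δ^K ≤ 0.6591.
Since (2/3)^1 = 0.6667 and (2/3)^2 = 0.4444, the smallest such K is 2.

2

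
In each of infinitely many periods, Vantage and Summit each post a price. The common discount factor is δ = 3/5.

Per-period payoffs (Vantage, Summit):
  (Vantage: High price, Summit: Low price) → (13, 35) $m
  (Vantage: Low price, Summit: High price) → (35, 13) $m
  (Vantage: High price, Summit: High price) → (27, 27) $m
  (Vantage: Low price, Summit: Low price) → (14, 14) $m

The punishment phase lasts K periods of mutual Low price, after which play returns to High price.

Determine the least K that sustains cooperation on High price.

No profitable deviation requires (27−14)(δ+…+δ^K) ≥ 35−27, i.e. δ+…+δ^K ≥ 8/13 ≈ 0.6154.
With δ = 3/5, the partial sums are K=1: 0.6000, K=2: 0.9600.
K = 2 is the first length at which the sum reaches 0.6154.

2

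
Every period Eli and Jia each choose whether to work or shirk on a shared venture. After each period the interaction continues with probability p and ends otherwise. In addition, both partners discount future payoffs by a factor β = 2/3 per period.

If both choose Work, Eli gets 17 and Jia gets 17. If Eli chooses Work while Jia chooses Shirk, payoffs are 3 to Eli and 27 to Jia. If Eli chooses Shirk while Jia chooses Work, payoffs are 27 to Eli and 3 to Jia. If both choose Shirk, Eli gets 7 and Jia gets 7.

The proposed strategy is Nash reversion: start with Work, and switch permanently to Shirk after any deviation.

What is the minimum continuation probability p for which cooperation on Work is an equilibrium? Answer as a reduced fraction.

3/4

With continuation probability p and discount β, the effective per-period discount factor is βp.
Grim-trigger IC: βp ≥ (27−17)/(27−7) = 1/2.
So p ≥ (1/2)/(2/3) = 3/4.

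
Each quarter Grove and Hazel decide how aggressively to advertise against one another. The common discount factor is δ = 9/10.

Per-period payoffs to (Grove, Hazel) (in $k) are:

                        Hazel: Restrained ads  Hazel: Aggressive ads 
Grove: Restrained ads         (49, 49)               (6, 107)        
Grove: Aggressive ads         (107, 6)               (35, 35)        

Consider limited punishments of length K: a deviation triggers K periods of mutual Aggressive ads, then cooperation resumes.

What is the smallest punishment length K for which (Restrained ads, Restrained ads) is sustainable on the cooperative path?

6

Need Σ_{k=1}^{K} δ^k ≥ (107−49)/(49−35) = 4.1429 at δ = 9/10.
At K = 5 the sum is 3.6856 < 4.1429; at K = 6 it is 4.2170 ≥ 4.1429.
So the minimum punishment length is K = 6.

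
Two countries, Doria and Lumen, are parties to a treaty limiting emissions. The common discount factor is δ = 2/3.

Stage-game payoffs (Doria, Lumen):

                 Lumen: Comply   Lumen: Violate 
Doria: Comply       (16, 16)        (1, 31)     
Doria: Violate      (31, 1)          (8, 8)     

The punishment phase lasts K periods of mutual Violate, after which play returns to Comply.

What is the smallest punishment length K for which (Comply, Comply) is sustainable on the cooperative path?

7

Need Σ_{k=1}^{K} δ^k ≥ (31−16)/(16−8) = 1.8750 at δ = 2/3.
At K = 6 the sum is 1.8244 < 1.8750; at K = 7 it is 1.8829 ≥ 1.8750.
So the minimum punishment length is K = 7.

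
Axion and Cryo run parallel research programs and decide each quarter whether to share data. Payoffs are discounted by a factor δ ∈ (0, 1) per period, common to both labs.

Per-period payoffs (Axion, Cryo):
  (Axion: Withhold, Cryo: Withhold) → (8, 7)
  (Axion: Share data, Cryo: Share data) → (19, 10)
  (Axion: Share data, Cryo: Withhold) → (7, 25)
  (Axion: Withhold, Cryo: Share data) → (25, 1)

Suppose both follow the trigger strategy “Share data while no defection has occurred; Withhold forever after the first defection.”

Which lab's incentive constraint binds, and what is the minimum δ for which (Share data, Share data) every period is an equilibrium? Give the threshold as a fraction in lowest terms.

Cryo; δ ≥ 5/6

Axion: cooperation gives 19 each period; deviation gives 25 once then 8 forever.
  19/(1−δ) ≥ 25 + 8δ/(1−δ) ⇒ δ ≥ 6/17.
Cryo: cooperation gives 10 each period; deviation gives 25 once then 7 forever.
  δ ≥ 15/18 = 5/6.
Both must hold, so the binding constraint is Cryo's: δ ≥ 5/6.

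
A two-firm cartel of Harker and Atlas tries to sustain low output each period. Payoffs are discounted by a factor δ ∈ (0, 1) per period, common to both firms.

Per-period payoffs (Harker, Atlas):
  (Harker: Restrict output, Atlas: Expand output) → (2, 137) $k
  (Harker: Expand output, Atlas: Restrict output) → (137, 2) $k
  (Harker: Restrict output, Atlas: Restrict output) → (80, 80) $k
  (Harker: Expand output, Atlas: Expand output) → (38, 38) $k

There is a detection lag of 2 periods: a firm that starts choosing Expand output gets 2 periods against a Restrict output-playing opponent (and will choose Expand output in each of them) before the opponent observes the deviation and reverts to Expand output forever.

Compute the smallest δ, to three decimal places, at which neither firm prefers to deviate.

0.759

Deviating for the 2 undetected periods gains 137−80 = 57 per period over cooperation, then loses 80−38 = 42 per period forever once punishment starts.
Gain: 57(1 + δ + … + δ^1); loss: 42·δ^2/(1−δ).
No profitable deviation ⇔ 57(1−δ^2) ≤ 42·δ^2, i.e. δ^2 ≥ 57/(57+42) = 19/33.
Hence δ ≥ (19/33)^(1/2) ≈ 0.759.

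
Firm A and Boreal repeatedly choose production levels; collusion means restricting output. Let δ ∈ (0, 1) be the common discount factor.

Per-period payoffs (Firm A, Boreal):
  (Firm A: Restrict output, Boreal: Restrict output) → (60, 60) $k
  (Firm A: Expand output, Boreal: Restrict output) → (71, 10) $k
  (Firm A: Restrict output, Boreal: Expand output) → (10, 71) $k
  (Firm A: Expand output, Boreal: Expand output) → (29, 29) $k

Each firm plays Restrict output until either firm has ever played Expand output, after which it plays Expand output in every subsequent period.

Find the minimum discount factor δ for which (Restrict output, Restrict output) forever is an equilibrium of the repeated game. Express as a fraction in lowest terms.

One-period gain from deviating is 71 − 60 = 11. The loss is 60 − 29 = 31 in every subsequent period, with present value 31·δ/(1−δ).
Deviation is unprofitable when 31·δ/(1−δ) ≥ 11, i.e. δ/(1−δ) ≥ 11/31.
Equivalently δ ≥ 11/(11+31) = 11/42.

11/42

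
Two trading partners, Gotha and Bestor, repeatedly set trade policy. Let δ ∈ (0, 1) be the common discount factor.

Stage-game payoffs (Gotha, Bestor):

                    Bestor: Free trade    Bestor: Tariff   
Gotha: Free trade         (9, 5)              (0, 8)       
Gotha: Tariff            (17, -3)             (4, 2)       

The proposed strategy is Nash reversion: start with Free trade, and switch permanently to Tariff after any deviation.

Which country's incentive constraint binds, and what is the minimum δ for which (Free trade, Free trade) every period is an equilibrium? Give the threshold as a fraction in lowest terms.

Gotha; δ ≥ 8/13

Gotha: cooperation gives 9 each period; deviation gives 17 once then 4 forever.
  9/(1−δ) ≥ 17 + 4δ/(1−δ) ⇒ δ ≥ 8/13.
Bestor: cooperation gives 5 each period; deviation gives 8 once then 2 forever.
  δ ≥ 3/6 = 1/2.
Both must hold, so the binding constraint is Gotha's: δ ≥ 8/13.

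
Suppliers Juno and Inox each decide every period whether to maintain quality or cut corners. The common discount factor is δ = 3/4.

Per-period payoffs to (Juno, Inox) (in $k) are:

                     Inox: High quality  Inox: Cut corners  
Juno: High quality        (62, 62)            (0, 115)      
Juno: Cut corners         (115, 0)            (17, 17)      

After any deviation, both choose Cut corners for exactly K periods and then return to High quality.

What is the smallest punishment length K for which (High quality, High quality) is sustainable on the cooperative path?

Need Σ_{k=1}^{K} δ^k ≥ (115−62)/(62−17) = 1.1778 at δ = 3/4.
At K = 1 the sum is 0.7500 < 1.1778; at K = 2 it is 1.3125 ≥ 1.1778.
So the minimum punishment length is K = 2.

2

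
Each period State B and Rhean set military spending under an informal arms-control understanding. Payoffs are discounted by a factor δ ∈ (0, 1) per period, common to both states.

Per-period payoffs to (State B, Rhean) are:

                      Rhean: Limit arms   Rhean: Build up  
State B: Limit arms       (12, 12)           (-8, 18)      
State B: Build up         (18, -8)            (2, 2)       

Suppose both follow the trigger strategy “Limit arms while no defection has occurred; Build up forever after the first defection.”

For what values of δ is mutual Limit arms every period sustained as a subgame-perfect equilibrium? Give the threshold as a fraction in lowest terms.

3/8

12/(1−δ) ≥ 18 + 2δ/(1−δ)
12 ≥ 18 − 16δ
δ ≥ 6/16 = 3/8.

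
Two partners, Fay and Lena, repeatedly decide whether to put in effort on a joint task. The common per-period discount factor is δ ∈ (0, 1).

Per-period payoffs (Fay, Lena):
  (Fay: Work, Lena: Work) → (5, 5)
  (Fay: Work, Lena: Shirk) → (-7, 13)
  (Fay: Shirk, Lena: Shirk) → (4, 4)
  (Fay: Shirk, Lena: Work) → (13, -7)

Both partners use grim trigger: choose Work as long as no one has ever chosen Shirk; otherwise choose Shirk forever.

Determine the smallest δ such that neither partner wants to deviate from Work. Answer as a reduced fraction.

Cooperation forever yields 5 each period: 5/(1−δ).
Deviating yields 13 once, then 4 forever: 13 + 4δ/(1−δ).
No profitable deviation requires 5/(1−δ) ≥ 13 + 4δ/(1−δ).
Multiplying by (1−δ): 5 ≥ 13(1−δ) + 4δ = 13 − 9δ.
So 9δ ≥ 8, i.e. δ ≥ 8/9.

8/9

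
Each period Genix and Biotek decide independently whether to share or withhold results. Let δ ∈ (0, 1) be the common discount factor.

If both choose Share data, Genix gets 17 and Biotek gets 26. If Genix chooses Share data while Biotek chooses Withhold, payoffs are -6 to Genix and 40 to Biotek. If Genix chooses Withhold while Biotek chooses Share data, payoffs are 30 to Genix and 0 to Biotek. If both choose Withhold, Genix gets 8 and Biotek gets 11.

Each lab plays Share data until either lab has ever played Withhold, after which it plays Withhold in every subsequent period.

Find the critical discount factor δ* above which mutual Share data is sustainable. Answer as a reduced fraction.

For Genix: deviation gain 30−17 = 13, per-period punishment loss 17−8 = 9. IC gives δ ≥ 13/22.
For Biotek: gain 14, loss 15 per period, so δ ≥ 14/29.
The tighter constraint is Genix's, so cooperation needs δ ≥ 13/22.

13/22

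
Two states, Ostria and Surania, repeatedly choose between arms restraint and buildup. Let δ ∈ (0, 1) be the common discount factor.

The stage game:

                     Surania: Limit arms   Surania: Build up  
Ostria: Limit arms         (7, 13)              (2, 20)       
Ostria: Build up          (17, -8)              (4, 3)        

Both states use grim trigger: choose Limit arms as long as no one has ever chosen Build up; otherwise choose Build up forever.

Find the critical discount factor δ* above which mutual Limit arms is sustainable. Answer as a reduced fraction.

For Ostria: deviation gain 17−7 = 10, per-period punishment loss 7−4 = 3. IC gives δ ≥ 10/13.
For Surania: gain 7, loss 10 per period, so δ ≥ 7/17.
The tighter constraint is Ostria's, so cooperation needs δ ≥ 10/13.

10/13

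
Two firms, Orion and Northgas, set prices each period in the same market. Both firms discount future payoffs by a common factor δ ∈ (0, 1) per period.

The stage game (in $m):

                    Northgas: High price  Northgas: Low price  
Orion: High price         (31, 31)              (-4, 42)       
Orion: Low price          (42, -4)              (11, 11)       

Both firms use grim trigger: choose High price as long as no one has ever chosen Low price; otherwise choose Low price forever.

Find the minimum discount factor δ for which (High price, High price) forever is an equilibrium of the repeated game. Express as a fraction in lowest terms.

Cooperation forever yields 31 each period: 31/(1−δ).
Deviating yields 42 once, then 11 forever: 42 + 11δ/(1−δ).
No profitable deviation requires 31/(1−δ) ≥ 42 + 11δ/(1−δ).
Multiplying by (1−δ): 31 ≥ 42(1−δ) + 11δ = 42 − 31δ.
So 31δ ≥ 11, i.e. δ ≥ 11/31.

11/31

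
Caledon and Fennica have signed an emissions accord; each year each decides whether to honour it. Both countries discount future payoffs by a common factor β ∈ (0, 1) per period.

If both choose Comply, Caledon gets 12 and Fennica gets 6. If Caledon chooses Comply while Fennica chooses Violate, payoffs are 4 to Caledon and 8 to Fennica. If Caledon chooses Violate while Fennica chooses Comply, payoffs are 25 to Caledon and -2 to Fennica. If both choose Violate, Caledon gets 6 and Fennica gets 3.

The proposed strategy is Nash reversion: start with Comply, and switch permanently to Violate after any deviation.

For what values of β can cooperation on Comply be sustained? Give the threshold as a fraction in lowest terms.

13/19

Caledon's threshold: (25−12)/(25−6) = 13/19.
Fennica's threshold: (8−6)/(8−3) = 2/5.
13/19 > 2/5, so Caledon binds and β* = 13/19.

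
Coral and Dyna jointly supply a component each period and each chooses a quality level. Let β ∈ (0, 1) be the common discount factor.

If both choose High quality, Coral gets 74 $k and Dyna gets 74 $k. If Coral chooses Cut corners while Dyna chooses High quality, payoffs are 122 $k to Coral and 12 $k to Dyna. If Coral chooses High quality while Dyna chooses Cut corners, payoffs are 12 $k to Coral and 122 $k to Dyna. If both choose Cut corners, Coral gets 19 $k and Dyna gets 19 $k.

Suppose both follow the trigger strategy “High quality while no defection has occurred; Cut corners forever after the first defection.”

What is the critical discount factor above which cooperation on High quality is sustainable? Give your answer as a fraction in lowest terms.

48/103

74/(1−β) ≥ 122 + 19β/(1−β)
74 ≥ 122 − 103β
β ≥ 48/103.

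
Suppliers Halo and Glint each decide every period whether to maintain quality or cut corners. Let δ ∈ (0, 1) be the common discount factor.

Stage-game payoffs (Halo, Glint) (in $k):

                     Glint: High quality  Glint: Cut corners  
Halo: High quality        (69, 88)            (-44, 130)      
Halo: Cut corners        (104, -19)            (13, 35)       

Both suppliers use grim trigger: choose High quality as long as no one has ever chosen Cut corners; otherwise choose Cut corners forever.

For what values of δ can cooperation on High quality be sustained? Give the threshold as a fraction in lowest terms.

Halo: cooperation gives 69 each period; deviation gives 104 once then 13 forever.
  69/(1−δ) ≥ 104 + 13δ/(1−δ) ⇒ δ ≥ 35/91 = 5/13.
Glint: cooperation gives 88 each period; deviation gives 130 once then 35 forever.
  δ ≥ 42/95.
Both must hold, so the binding constraint is Glint's: δ ≥ 42/95.

42/95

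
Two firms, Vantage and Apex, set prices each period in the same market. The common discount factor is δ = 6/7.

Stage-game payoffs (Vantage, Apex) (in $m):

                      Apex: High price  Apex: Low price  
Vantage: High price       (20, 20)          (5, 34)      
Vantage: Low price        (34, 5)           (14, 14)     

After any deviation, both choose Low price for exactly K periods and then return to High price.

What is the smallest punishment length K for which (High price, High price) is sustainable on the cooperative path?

IC: δ(1−δ^K)/(1−δ) ≥ (34−20)/(20−14) = 7/3.
With δ = 6/7: need 1 − δ^K ≥ 7/3·(1−6/7)/(6/7), i.e. δ^K ≤ 0.6111.
Since (6/7)^3 = 0.6297 and (6/7)^4 = 0.5398, the smallest such K is 4.

4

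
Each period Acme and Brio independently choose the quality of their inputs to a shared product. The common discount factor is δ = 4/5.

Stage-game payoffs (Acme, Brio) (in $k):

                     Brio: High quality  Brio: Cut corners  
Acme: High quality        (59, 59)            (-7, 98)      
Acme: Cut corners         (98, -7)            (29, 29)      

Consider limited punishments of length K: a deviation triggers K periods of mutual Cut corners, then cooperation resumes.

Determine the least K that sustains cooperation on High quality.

IC: δ(1−δ^K)/(1−δ) ≥ (98−59)/(59−29) = 13/10.
With δ = 4/5: need 1 − δ^K ≥ 13/10·(1−4/5)/(4/5), i.e. δ^K ≤ 0.6750.
Since (4/5)^1 = 0.8000 and (4/5)^2 = 0.6400, the smallest such K is 2.

2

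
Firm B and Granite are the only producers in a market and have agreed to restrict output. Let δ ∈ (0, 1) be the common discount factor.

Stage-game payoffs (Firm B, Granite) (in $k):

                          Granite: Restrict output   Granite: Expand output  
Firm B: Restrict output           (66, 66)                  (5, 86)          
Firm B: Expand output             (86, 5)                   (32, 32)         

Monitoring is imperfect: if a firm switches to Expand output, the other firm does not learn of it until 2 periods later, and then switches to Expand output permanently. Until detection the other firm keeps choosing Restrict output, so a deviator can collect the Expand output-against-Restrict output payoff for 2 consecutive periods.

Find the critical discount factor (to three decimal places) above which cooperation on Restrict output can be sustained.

0.609

The best deviation is to choose Expand output for all 2 undetected periods, earning 86 each, then 32 forever once detected.
Deviation value: 86(1−δ^2)/(1−δ) + 32δ^2/(1−δ); cooperation value: 66/(1−δ).
IC: 66 ≥ 86(1−δ^2) + 32δ^2 = 86 − 54δ^2.
So δ^2 ≥ 20/54 = 10/27, giving δ ≥ (10/27)^(1/2) ≈ 0.609.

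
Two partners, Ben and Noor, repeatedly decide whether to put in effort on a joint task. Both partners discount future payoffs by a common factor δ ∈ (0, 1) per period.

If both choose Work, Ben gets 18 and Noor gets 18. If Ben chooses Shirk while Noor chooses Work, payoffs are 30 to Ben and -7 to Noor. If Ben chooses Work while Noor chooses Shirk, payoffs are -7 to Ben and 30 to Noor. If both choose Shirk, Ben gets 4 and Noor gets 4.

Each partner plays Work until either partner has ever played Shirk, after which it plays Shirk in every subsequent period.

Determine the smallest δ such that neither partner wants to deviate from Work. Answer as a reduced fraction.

6/13

18/(1−δ) ≥ 30 + 4δ/(1−δ)
18 ≥ 30 − 26δ
δ ≥ 12/26 = 6/13.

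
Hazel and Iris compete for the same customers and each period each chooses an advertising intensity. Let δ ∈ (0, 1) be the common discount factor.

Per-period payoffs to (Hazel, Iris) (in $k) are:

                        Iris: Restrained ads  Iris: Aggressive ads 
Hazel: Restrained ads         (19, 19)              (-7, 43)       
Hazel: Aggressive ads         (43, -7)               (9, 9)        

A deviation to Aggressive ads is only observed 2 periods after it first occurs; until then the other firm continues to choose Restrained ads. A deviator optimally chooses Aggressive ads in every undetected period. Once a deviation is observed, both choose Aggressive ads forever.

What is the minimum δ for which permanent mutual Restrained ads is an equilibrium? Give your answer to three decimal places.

The best deviation is to choose Aggressive ads for all 2 undetected periods, earning 43 each, then 9 forever once detected.
Deviation value: 43(1−δ^2)/(1−δ) + 9δ^2/(1−δ); cooperation value: 19/(1−δ).
IC: 19 ≥ 43(1−δ^2) + 9δ^2 = 43 − 34δ^2.
So δ^2 ≥ 24/34 = 12/17, giving δ ≥ (12/17)^(1/2) ≈ 0.840.

0.840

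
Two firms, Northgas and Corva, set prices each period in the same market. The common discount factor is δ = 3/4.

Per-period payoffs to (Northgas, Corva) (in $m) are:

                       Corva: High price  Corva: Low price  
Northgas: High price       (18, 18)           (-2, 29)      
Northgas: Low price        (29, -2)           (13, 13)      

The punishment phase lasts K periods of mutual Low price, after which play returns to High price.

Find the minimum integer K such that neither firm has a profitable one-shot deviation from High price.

Need Σ_{k=1}^{K} δ^k ≥ (29−18)/(18−13) = 2.2000 at δ = 3/4.
At K = 4 the sum is 2.0508 < 2.2000; at K = 5 it is 2.2881 ≥ 2.2000.
So the minimum punishment length is K = 5.

5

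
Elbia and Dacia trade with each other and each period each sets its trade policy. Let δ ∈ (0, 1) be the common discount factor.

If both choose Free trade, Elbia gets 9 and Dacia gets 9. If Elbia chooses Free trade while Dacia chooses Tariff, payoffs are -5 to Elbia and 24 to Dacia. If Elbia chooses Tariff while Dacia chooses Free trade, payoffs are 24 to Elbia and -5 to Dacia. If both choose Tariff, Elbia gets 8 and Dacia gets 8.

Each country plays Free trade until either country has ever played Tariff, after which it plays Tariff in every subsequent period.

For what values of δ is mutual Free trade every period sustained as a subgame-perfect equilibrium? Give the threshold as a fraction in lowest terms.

15/16

9/(1−δ) ≥ 24 + 8δ/(1−δ)
9 ≥ 24 − 16δ
δ ≥ 15/16.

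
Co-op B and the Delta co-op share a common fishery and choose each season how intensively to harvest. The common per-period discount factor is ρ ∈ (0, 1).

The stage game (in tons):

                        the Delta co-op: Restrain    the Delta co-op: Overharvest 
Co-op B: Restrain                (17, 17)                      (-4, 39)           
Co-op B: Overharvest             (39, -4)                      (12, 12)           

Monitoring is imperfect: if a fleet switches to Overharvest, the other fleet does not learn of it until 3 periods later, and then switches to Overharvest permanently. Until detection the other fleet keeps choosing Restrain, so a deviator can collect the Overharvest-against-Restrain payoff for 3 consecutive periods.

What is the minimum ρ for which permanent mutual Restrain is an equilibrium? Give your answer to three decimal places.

Deviating for the 3 undetected periods gains 39−17 = 22 per period over cooperation, then loses 17−12 = 5 per period forever once punishment starts.
Gain: 22(1 + ρ + … + ρ^2); loss: 5·ρ^3/(1−ρ).
No profitable deviation ⇔ 22(1−ρ^3) ≤ 5·ρ^3, i.e. ρ^3 ≥ 22/(22+5) = 22/27.
Hence ρ ≥ (22/27)^(1/3) ≈ 0.934.

0.934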